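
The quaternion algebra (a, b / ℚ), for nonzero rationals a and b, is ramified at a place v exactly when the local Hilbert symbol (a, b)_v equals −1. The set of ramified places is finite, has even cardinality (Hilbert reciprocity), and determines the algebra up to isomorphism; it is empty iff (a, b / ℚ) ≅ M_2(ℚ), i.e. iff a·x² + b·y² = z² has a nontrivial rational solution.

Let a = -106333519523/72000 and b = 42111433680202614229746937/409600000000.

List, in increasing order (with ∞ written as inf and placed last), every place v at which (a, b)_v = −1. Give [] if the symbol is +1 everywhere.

Mod squares: a ≡ -12901735, b ≡ 217. Check v ∈ {∞, 2, 3, 5, 7, 11, 23, 29, 31, 47}.
v=11: a=11^1·(≡1), b=11^2·(≡6) mod 11; (1|11)=+1, (6|11)=-1; (−1)^{1·2·5}·(+1)^2·(-1)^1 = -1.
v=29: a=29^2·(≡11), b=29^6·(≡12) mod 29; (11|29)=-1, (12|29)=-1; (−1)^{2·6·14}·(-1)^6·(-1)^2 = +1.
v=7: a=7^3·(≡4), b=7^5·(≡5) mod 7; (4|7)=+1, (5|7)=-1; (−1)^{3·5·3}·(+1)^5·(-1)^3 = +1.
v=23: a=23^1·(≡8), b=23^2·(≡19) mod 23; (8|23)=+1, (19|23)=-1; (−1)^{1·2·11}·(+1)^2·(-1)^1 = -1.
v=∞: -12901735 < 0 and 217 > 0  ⇒  (a,b)_∞ = +1.
v=5: a=5^-3·(≡2), b=5^-8·(≡2) mod 5; (2|5)=-1, (2|5)=-1; (−1)^{-3·-8·2}·(-1)^-8·(-1)^-3 = -1.
v=31: a=31^1·(≡23), b=31^3·(≡18) mod 31; (23|31)=-1, (18|31)=+1; (−1)^{1·3·15}·(-1)^3·(+1)^1 = +1.
v=3: a=3^-2·(≡2), b=3^0·(≡1) mod 3; (2|3)=-1, (1|3)=+1; (−1)^{-2·0·1}·(-1)^0·(+1)^-2 = +1.
v=2: v_2(a)=-6, v_2(b)=-20; units ≡ 1, 1 (mod 8); ε·ε+αω+βω = 0·0+-6·0+-20·0 ≡ 0  ⇒  (a,b)_2 = +1.
v=47: a=47^1·(≡11), b=47^2·(≡29) mod 47; (11|47)=-1, (29|47)=-1; (−1)^{1·2·23}·(-1)^2·(-1)^1 = -1.
|Ram(-12901735, 217)| = 4, even; anisotropic at {5, 11, 23, 47}.

[5, 11, 23, 47]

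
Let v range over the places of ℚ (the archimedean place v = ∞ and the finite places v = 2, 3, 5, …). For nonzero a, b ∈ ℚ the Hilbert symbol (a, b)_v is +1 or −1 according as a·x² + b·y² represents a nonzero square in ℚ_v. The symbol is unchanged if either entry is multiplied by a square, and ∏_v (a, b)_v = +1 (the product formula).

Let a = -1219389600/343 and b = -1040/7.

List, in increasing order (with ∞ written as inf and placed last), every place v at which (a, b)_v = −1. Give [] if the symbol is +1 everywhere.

[5, 7, 13, inf]

Mod squares: a ≡ -176358, b ≡ -455. Check v ∈ {∞, 2, 3, 5, 7, 11, 13, 17, 19}.
v=3: a=3^1·(≡2), b=3^0·(≡1) mod 3; (2|3)=-1, (1|3)=+1; (−1)^{1·0·1}·(-1)^0·(+1)^1 = +1.
v=2: v_2(a)=5, v_2(b)=4; units ≡ 5, 1 (mod 8); ε·ε+αω+βω = 0·0+5·0+4·1 ≡ 0  ⇒  (a,b)_2 = +1.
v=∞: -176358 < 0 and -455 < 0  ⇒  (a,b)_∞ = -1.
v=17: a=17^1·(≡16), b=17^0·(≡2) mod 17; (16|17)=+1, (2|17)=+1; (−1)^{1·0·8}·(+1)^0·(+1)^1 = +1.
v=7: a=7^-3·(≡5), b=7^-1·(≡3) mod 7; (5|7)=-1, (3|7)=-1; (−1)^{-3·-1·3}·(-1)^-1·(-1)^-3 = -1.
v=5: a=5^2·(≡2), b=5^1·(≡1) mod 5; (2|5)=-1, (1|5)=+1; (−1)^{2·1·2}·(-1)^1·(+1)^2 = -1.
v=13: a=13^1·(≡5), b=13^1·(≡9) mod 13; (5|13)=-1, (9|13)=+1; (−1)^{1·1·6}·(-1)^1·(+1)^1 = -1.
v=11: a=11^2·(≡3), b=11^0·(≡7) mod 11; (3|11)=+1, (7|11)=-1; (−1)^{2·0·5}·(+1)^0·(-1)^2 = +1.
v=19: a=19^1·(≡9), b=19^0·(≡17) mod 19; (9|19)=+1, (17|19)=+1; (−1)^{1·0·9}·(+1)^0·(+1)^1 = +1.
Ram(-176358, -455) = {5, 7, 13, ∞}; no ℚ_5-point on the conic.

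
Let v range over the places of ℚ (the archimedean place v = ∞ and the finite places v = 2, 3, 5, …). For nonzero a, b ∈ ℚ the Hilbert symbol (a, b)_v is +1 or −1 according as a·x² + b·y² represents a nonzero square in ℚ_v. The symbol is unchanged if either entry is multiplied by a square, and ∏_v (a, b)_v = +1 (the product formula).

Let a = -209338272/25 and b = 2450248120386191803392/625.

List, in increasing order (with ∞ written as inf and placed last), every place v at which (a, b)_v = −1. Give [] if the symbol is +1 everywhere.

Mod squares: a ≡ -8602, b ≡ 55913. Check v ∈ {∞, 2, 3, 5, 11, 13, 17, 23}.
v=17: a=17^1·(≡13), b=17^3·(≡9) mod 17; (13|17)=+1, (9|17)=+1; (−1)^{1·3·8}·(+1)^3·(+1)^1 = +1.
v=13: a=13^2·(≡9), b=13^5·(≡7) mod 13; (9|13)=+1, (7|13)=-1; (−1)^{2·5·6}·(+1)^5·(-1)^2 = +1.
v=∞: -8602 < 0 and 55913 > 0  ⇒  (a,b)_∞ = +1.
v=2: v_2(a)=5, v_2(b)=10; units ≡ 3, 1 (mod 8); ε·ε+αω+βω = 1·0+5·0+10·1 ≡ 0  ⇒  (a,b)_2 = +1.
v=11: a=11^1·(≡6), b=11^3·(≡3) mod 11; (6|11)=-1, (3|11)=+1; (−1)^{1·3·5}·(-1)^3·(+1)^1 = +1.
v=5: a=5^-2·(≡3), b=5^-4·(≡2) mod 5; (3|5)=-1, (2|5)=-1; (−1)^{-2·-4·2}·(-1)^-4·(-1)^-2 = +1.
v=23: a=23^1·(≡17), b=23^3·(≡1) mod 23; (17|23)=-1, (1|23)=+1; (−1)^{1·3·11}·(-1)^3·(+1)^1 = +1.
v=3: a=3^2·(≡2), b=3^4·(≡2) mod 3; (2|3)=-1, (2|3)=-1; (−1)^{2·4·1}·(-1)^4·(-1)^2 = +1.
Every local symbol is +1, so the conic -8602·x² + 55913·y² = z² has ℚ_v-points for all v and hence a ℚ-point; (a, b / ℚ) ≅ M_2(ℚ).

[]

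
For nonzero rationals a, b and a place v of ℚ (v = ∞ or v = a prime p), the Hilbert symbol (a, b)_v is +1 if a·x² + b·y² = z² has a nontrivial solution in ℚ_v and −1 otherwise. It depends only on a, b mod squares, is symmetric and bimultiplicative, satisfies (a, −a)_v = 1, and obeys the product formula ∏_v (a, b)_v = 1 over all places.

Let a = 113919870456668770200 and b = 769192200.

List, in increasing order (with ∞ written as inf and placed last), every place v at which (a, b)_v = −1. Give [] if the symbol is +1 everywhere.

[2, 3, 17, 37]

(a, b) ≡ (693158, 1938) mod (ℚ^×)²; places V = {2, 3, 5, 7, 17, 19, 29, 37, ∞}.
(a,b)_29: α=1, u≡16; β=0, v≡28 (mod 29); (16|29)=+1, (28|29)=+1; sign (−1)^0·+1^0·+1^1 = +1.
(a,b)_37: α=1, u≡12; β=0, v≡14 (mod 37); (12|37)=+1, (14|37)=-1; sign (−1)^0·+1^0·-1^1 = -1.
(a,b)_3: α=8, u≡2; β=5, v≡1 (mod 3); (2|3)=-1, (1|3)=+1; sign (−1)^0·-1^5·+1^8 = -1.
(a,b)_2: α=3, β=3; u≡3, v≡1 (mod 8); ε(u)ε(v)=1·0, αω(v)=3·0, βω(u)=3·1; sum ≡ 1  ⇒  -1.
(a,b)_5: α=2, u≡3; β=2, v≡3 (mod 5); (3|5)=-1, (3|5)=-1; sign (−1)^0·-1^2·-1^2 = +1.
(a,b)_19: α=3, u≡8; β=1, v≡6 (mod 19); (8|19)=-1, (6|19)=+1; sign (−1)^1·-1^1·+1^3 = +1.
(a,b)_7: α=4, u≡2; β=2, v≡6 (mod 7); (2|7)=+1, (6|7)=-1; sign (−1)^0·+1^2·-1^4 = +1.
(a,b)_17: α=3, u≡1; β=1, v≡12 (mod 17); (1|17)=+1, (12|17)=-1; sign (−1)^0·+1^1·-1^3 = -1.
(a,b)_∞: sgn(693158)=+, sgn(1938)=+, so +1.
(693158, 1938 / ℚ) ramifies at {2, 3, 17, 37}: a division algebra.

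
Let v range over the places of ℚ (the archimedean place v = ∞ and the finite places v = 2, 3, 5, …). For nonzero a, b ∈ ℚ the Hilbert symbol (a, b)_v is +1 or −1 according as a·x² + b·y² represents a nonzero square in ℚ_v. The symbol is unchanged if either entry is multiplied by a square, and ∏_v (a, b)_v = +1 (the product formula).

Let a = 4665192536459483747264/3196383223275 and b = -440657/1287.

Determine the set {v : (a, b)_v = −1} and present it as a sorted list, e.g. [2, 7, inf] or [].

[11, 13]

(a, b) ≡ (46189, -2431) mod (ℚ^×)²; places V = {2, 3, 5, 7, 11, 13, 17, 19, 23, ∞}.
(a,b)_3: α=-8, u≡1; β=-2, v≡2 (mod 3); (1|3)=+1, (2|3)=-1; sign (−1)^0·+1^-2·-1^-8 = +1.
(a,b)_5: α=-2, u≡4; β=0, v≡4 (mod 5); (4|5)=+1, (4|5)=+1; sign (−1)^0·+1^0·+1^-2 = +1.
(a,b)_23: α=6, u≡15; β=2, v≡5 (mod 23); (15|23)=-1, (5|23)=-1; sign (−1)^0·-1^2·-1^6 = +1.
(a,b)_19: α=1, u≡15; β=0, v≡17 (mod 19); (15|19)=-1, (17|19)=+1; sign (−1)^0·-1^0·+1^1 = +1.
(a,b)_7: α=4, u≡3; β=2, v≡5 (mod 7); (3|7)=-1, (5|7)=-1; sign (−1)^0·-1^2·-1^4 = +1.
(a,b)_2: α=6, β=0; u≡5, v≡1 (mod 8); ε(u)ε(v)=0·0, αω(v)=6·0, βω(u)=0·1; sum ≡ 0  ⇒  +1.
(a,b)_13: α=3, u≡10; β=-1, v≡7 (mod 13); (10|13)=+1, (7|13)=-1; sign (−1)^0·+1^-1·-1^3 = -1.
(a,b)_11: α=-7, u≡10; β=-1, v≡2 (mod 11); (10|11)=-1, (2|11)=-1; sign (−1)^1·-1^-1·-1^-7 = -1.
(a,b)_17: α=3, u≡3; β=1, v≡6 (mod 17); (3|17)=-1, (6|17)=-1; sign (−1)^0·-1^1·-1^3 = +1.
(a,b)_∞: sgn(46189)=+, sgn(-2431)=−, so +1.
Ram(46189, -2431) = {11, 13}; no ℚ_11-point on the conic.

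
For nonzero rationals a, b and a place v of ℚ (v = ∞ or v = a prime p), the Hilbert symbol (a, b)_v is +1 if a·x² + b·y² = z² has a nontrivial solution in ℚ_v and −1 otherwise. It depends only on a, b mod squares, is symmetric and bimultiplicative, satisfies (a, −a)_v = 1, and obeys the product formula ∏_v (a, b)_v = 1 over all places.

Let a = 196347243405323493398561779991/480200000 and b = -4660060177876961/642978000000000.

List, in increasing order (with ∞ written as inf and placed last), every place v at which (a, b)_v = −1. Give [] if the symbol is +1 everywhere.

[2, 13, 17, 19]

(a, b) ≡ (59755, -502645) mod (ℚ^×)²; places V = {2, 3, 5, 7, 11, 13, 17, 19, 23, 37, 41, ∞}.
(a,b)_3: α=0, u≡1; β=-8, v≡2 (mod 3); (1|3)=+1, (2|3)=-1; sign (−1)^0·+1^-8·-1^0 = +1.
(a,b)_37: α=3, u≡32; β=3, v≡15 (mod 37); (32|37)=-1, (15|37)=-1; sign (−1)^0·-1^3·-1^3 = +1.
(a,b)_13: α=6, u≡2; β=1, v≡9 (mod 13); (2|13)=-1, (9|13)=+1; sign (−1)^0·-1^1·+1^6 = -1.
(a,b)_23: α=4, u≡18; β=4, v≡5 (mod 23); (18|23)=+1, (5|23)=-1; sign (−1)^0·+1^4·-1^4 = +1.
(a,b)_7: α=-4, u≡6; β=-2, v≡1 (mod 7); (6|7)=-1, (1|7)=+1; sign (−1)^0·-1^-2·+1^-4 = +1.
(a,b)_2: α=-6, β=-10; u≡3, v≡3 (mod 8); ε(u)ε(v)=1·1, αω(v)=-6·1, βω(u)=-10·1; sum ≡ 1  ⇒  -1.
(a,b)_41: α=2, u≡23; β=0, v≡24 (mod 41); (23|41)=+1, (24|41)=-1; sign (−1)^0·+1^0·-1^2 = +1.
(a,b)_19: α=3, u≡8; β=1, v≡3 (mod 19); (8|19)=-1, (3|19)=-1; sign (−1)^1·-1^1·-1^3 = -1.
(a,b)_5: α=-5, u≡4; β=-9, v≡4 (mod 5); (4|5)=+1, (4|5)=+1; sign (−1)^0·+1^-9·+1^-5 = +1.
(a,b)_17: α=1, u≡8; β=0, v≡11 (mod 17); (8|17)=+1, (11|17)=-1; sign (−1)^0·+1^0·-1^1 = -1.
(a,b)_∞: sgn(59755)=+, sgn(-502645)=−, so +1.
(a,b)_11: α=4, u≡4; β=3, v≡2 (mod 11); (4|11)=+1, (2|11)=-1; sign (−1)^0·+1^3·-1^4 = +1.
(59755, -502645 / ℚ) ramifies at {2, 13, 17, 19}: a division algebra.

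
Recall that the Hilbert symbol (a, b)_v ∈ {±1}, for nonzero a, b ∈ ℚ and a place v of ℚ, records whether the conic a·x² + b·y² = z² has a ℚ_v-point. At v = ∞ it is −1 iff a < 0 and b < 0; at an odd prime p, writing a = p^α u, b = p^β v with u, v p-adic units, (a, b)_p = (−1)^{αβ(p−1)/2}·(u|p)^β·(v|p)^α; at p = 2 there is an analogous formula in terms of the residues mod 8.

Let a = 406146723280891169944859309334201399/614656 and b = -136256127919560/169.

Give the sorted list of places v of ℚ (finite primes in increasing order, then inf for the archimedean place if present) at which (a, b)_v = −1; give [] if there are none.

[2, 11, 37, 41, 43, 47]

Mod squares: a ≡ 911471, b ≡ -227443810. Check v ∈ {∞, 2, 3, 5, 7, 11, 13, 29, 37, 41, 43, 47}.
v=29: a=29^2·(≡5), b=29^1·(≡18) mod 29; (5|29)=+1, (18|29)=-1; (−1)^{2·1·14}·(+1)^1·(-1)^2 = +1.
v=∞: 911471 > 0 and -227443810 < 0  ⇒  (a,b)_∞ = +1.
v=11: a=11^5·(≡4), b=11^1·(≡4) mod 11; (4|11)=+1, (4|11)=+1; (−1)^{5·1·5}·(+1)^1·(+1)^5 = -1.
v=13: a=13^2·(≡2), b=13^-2·(≡1) mod 13; (2|13)=-1, (1|13)=+1; (−1)^{2·-2·6}·(-1)^-2·(+1)^2 = +1.
v=47: a=47^3·(≡29), b=47^1·(≡39) mod 47; (29|47)=-1, (39|47)=-1; (−1)^{3·1·23}·(-1)^1·(-1)^3 = -1.
v=3: a=3^2·(≡2), b=3^4·(≡2) mod 3; (2|3)=-1, (2|3)=-1; (−1)^{2·4·1}·(-1)^4·(-1)^2 = +1.
v=43: a=43^5·(≡16), b=43^2·(≡20) mod 43; (16|43)=+1, (20|43)=-1; (−1)^{5·2·21}·(+1)^2·(-1)^5 = -1.
v=37: a=37^4·(≡35), b=37^1·(≡32) mod 37; (35|37)=-1, (32|37)=-1; (−1)^{4·1·18}·(-1)^1·(-1)^4 = -1.
v=41: a=41^3·(≡33), b=41^1·(≡24) mod 41; (33|41)=+1, (24|41)=-1; (−1)^{3·1·20}·(+1)^1·(-1)^3 = -1.
v=5: a=5^0·(≡4), b=5^1·(≡2) mod 5; (4|5)=+1, (2|5)=-1; (−1)^{0·1·2}·(+1)^1·(-1)^0 = +1.
v=7: a=7^-4·(≡2), b=7^0·(≡2) mod 7; (2|7)=+1, (2|7)=+1; (−1)^{-4·0·3}·(+1)^0·(+1)^-4 = +1.
v=2: v_2(a)=-8, v_2(b)=3; units ≡ 7, 7 (mod 8); ε·ε+αω+βω = 1·1+-8·0+3·0 ≡ 1  ⇒  (a,b)_2 = -1.
|Ram(911471, -227443810)| = 6, even; anisotropic at {2, 11, 37, 41, 43, 47}.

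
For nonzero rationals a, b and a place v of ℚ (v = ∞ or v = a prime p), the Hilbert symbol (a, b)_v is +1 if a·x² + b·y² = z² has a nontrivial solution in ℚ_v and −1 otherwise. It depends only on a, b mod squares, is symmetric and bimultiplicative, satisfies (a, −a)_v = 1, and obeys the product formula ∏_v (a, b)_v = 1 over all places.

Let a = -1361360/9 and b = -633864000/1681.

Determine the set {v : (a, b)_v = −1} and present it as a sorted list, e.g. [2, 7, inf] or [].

Mod squares: a ≡ -85085, b ≡ -165. Check v ∈ {∞, 2, 3, 5, 7, 11, 13, 17, 41}.
v=13: a=13^1·(≡11), b=13^0·(≡9) mod 13; (11|13)=-1, (9|13)=+1; (−1)^{1·0·6}·(-1)^0·(+1)^1 = +1.
v=∞: -85085 < 0 and -165 < 0  ⇒  (a,b)_∞ = -1.
v=41: a=41^0·(≡5), b=41^-2·(≡18) mod 41; (5|41)=+1, (18|41)=+1; (−1)^{0·-2·20}·(+1)^-2·(+1)^0 = +1.
v=2: v_2(a)=4, v_2(b)=6; units ≡ 3, 3 (mod 8); ε·ε+αω+βω = 1·1+4·1+6·1 ≡ 1  ⇒  (a,b)_2 = -1.
v=5: a=5^1·(≡2), b=5^3·(≡3) mod 5; (2|5)=-1, (3|5)=-1; (−1)^{1·3·2}·(-1)^3·(-1)^1 = +1.
v=3: a=3^-2·(≡1), b=3^1·(≡2) mod 3; (1|3)=+1, (2|3)=-1; (−1)^{-2·1·1}·(+1)^1·(-1)^-2 = +1.
v=17: a=17^1·(≡14), b=17^0·(≡14) mod 17; (14|17)=-1, (14|17)=-1; (−1)^{1·0·8}·(-1)^0·(-1)^1 = -1.
v=11: a=11^1·(≡5), b=11^1·(≡8) mod 11; (5|11)=+1, (8|11)=-1; (−1)^{1·1·5}·(+1)^1·(-1)^1 = +1.
v=7: a=7^1·(≡4), b=7^4·(≡5) mod 7; (4|7)=+1, (5|7)=-1; (−1)^{1·4·3}·(+1)^4·(-1)^1 = -1.
Ram(-85085, -165) = {2, 7, 17, ∞}; no ℚ_2-point on the conic.

[2, 7, 17, inf]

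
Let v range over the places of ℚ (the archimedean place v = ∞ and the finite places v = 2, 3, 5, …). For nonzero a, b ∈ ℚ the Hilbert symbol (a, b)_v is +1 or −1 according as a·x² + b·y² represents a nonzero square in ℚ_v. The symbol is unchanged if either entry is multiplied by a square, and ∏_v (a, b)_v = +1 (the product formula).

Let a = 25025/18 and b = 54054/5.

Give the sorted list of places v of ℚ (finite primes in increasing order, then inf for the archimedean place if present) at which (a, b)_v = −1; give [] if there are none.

(a, b) ≡ (2002, 30030) mod (ℚ^×)²; places V = {2, 3, 5, 7, 11, 13, ∞}.
(a,b)_3: α=-2, u≡1; β=3, v≡2 (mod 3); (1|3)=+1, (2|3)=-1; sign (−1)^0·+1^3·-1^-2 = +1.
(a,b)_∞: sgn(2002)=+, sgn(30030)=+, so +1.
(a,b)_11: α=1, u≡6; β=1, v≡6 (mod 11); (6|11)=-1, (6|11)=-1; sign (−1)^1·-1^1·-1^1 = -1.
(a,b)_2: α=-1, β=1; u≡1, v≡7 (mod 8); ε(u)ε(v)=0·1, αω(v)=-1·0, βω(u)=1·0; sum ≡ 0  ⇒  +1.
(a,b)_7: α=1, u≡3; β=1, v≡3 (mod 7); (3|7)=-1, (3|7)=-1; sign (−1)^1·-1^1·-1^1 = -1.
(a,b)_13: α=1, u≡8; β=1, v≡10 (mod 13); (8|13)=-1, (10|13)=+1; sign (−1)^0·-1^1·+1^1 = -1.
(a,b)_5: α=2, u≡2; β=-1, v≡4 (mod 5); (2|5)=-1, (4|5)=+1; sign (−1)^0·-1^-1·+1^2 = -1.
|Ram(2002, 30030)| = 4, even; anisotropic at {5, 7, 11, 13}.

[5, 7, 11, 13]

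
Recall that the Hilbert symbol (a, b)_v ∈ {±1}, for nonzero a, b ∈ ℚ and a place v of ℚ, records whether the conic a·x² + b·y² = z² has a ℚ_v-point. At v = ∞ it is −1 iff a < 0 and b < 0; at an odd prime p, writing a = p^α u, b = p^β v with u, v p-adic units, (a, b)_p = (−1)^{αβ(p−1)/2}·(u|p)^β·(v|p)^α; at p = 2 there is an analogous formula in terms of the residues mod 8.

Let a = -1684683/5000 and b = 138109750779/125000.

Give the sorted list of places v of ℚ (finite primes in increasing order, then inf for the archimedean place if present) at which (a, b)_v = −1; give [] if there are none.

[3, 7, 13, 17, 23, 37]

(a, b) ≡ (-3094, 7898982) mod (ℚ^×)²; places V = {2, 3, 5, 7, 11, 13, 17, 23, 37, ∞}.
(a,b)_13: α=1, u≡4; β=1, v≡11 (mod 13); (4|13)=+1, (11|13)=-1; sign (−1)^0·+1^1·-1^1 = -1.
(a,b)_∞: sgn(-3094)=−, sgn(7898982)=+, so +1.
(a,b)_5: α=-4, u≡4; β=-6, v≡3 (mod 5); (4|5)=+1, (3|5)=-1; sign (−1)^0·+1^-6·-1^-4 = +1.
(a,b)_11: α=2, u≡6; β=2, v≡3 (mod 11); (6|11)=-1, (3|11)=+1; sign (−1)^0·-1^2·+1^2 = +1.
(a,b)_2: α=-3, β=-3; u≡5, v≡3 (mod 8); ε(u)ε(v)=0·1, αω(v)=-3·1, βω(u)=-3·1; sum ≡ 0  ⇒  +1.
(a,b)_3: α=2, u≡2; β=1, v≡2 (mod 3); (2|3)=-1, (2|3)=-1; sign (−1)^0·-1^1·-1^2 = -1.
(a,b)_7: α=1, u≡6; β=1, v≡3 (mod 7); (6|7)=-1, (3|7)=-1; sign (−1)^1·-1^1·-1^1 = -1.
(a,b)_23: α=0, u≡10; β=1, v≡11 (mod 23); (10|23)=-1, (11|23)=-1; sign (−1)^0·-1^1·-1^0 = -1.
(a,b)_17: α=1, u≡14; β=3, v≡15 (mod 17); (14|17)=-1, (15|17)=+1; sign (−1)^0·-1^3·+1^1 = -1.
(a,b)_37: α=0, u≡15; β=1, v≡10 (mod 37); (15|37)=-1, (10|37)=+1; sign (−1)^0·-1^1·+1^0 = -1.
|Ram(-3094, 7898982)| = 6, even; anisotropic at {3, 7, 13, 17, 23, 37}.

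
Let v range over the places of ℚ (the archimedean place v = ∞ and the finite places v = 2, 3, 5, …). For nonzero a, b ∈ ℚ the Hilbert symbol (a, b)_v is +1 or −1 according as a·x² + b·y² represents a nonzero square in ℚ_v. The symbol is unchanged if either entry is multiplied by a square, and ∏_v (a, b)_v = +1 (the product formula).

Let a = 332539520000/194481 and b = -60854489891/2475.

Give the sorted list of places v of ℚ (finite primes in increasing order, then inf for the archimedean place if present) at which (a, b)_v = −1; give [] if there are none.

[11, 19, 37, 41]

(a, b) ≡ (519593, -4121689) mod (ℚ^×)²; places V = {2, 3, 5, 7, 11, 13, 19, 23, 29, 31, 37, 41, ∞}.
(a,b)_23: α=1, u≡15; β=0, v≡4 (mod 23); (15|23)=-1, (4|23)=+1; sign (−1)^0·-1^0·+1^1 = +1.
(a,b)_11: α=0, u≡6; β=-1, v≡5 (mod 11); (6|11)=-1, (5|11)=+1; sign (−1)^0·-1^-1·+1^0 = -1.
(a,b)_5: α=4, u≡2; β=-2, v≡1 (mod 5); (2|5)=-1, (1|5)=+1; sign (−1)^0·-1^-2·+1^4 = +1.
(a,b)_7: α=-4, u≡4; β=0, v≡2 (mod 7); (4|7)=+1, (2|7)=+1; sign (−1)^0·+1^0·+1^-4 = +1.
(a,b)_31: α=0, u≡4; β=2, v≡18 (mod 31); (4|31)=+1, (18|31)=+1; sign (−1)^0·+1^2·+1^0 = +1.
(a,b)_37: α=0, u≡23; β=1, v≡30 (mod 37); (23|37)=-1, (30|37)=+1; sign (−1)^0·-1^1·+1^0 = -1.
(a,b)_29: α=1, u≡9; β=0, v≡9 (mod 29); (9|29)=+1, (9|29)=+1; sign (−1)^0·+1^0·+1^1 = +1.
(a,b)_2: α=10, β=0; u≡1, v≡7 (mod 8); ε(u)ε(v)=0·1, αω(v)=10·0, βω(u)=0·0; sum ≡ 0  ⇒  +1.
(a,b)_3: α=-4, u≡2; β=-2, v≡2 (mod 3); (2|3)=-1, (2|3)=-1; sign (−1)^0·-1^-2·-1^-4 = +1.
(a,b)_∞: sgn(519593)=+, sgn(-4121689)=−, so +1.
(a,b)_19: α=1, u≡11; β=1, v≡7 (mod 19); (11|19)=+1, (7|19)=+1; sign (−1)^1·+1^1·+1^1 = -1.
(a,b)_13: α=0, u≡12; β=3, v≡3 (mod 13); (12|13)=+1, (3|13)=+1; sign (−1)^0·+1^3·+1^0 = +1.
(a,b)_41: α=1, u≡16; β=1, v≡24 (mod 41); (16|41)=+1, (24|41)=-1; sign (−1)^0·+1^1·-1^1 = -1.
|Ram(519593, -4121689)| = 4, even; anisotropic at {11, 19, 37, 41}.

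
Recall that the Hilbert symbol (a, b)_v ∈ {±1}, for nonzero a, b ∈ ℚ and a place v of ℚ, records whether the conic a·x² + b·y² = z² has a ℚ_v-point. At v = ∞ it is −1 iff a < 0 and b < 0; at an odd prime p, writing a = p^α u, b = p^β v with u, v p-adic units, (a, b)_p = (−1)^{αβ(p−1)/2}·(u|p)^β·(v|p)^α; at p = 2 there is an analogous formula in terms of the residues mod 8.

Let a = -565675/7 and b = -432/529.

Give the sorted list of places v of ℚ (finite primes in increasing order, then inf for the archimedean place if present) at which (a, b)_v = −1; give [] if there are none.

[3, 11, 17, inf]

Mod squares: a ≡ -1309, b ≡ -3. Check v ∈ {∞, 2, 3, 5, 7, 11, 17, 23}.
v=5: a=5^2·(≡4), b=5^0·(≡2) mod 5; (4|5)=+1, (2|5)=-1; (−1)^{2·0·2}·(+1)^0·(-1)^2 = +1.
v=∞: -1309 < 0 and -3 < 0  ⇒  (a,b)_∞ = -1.
v=23: a=23^0·(≡8), b=23^-2·(≡5) mod 23; (8|23)=+1, (5|23)=-1; (−1)^{0·-2·11}·(+1)^-2·(-1)^0 = +1.
v=17: a=17^1·(≡4), b=17^0·(≡5) mod 17; (4|17)=+1, (5|17)=-1; (−1)^{1·0·8}·(+1)^0·(-1)^1 = -1.
v=3: a=3^0·(≡2), b=3^3·(≡2) mod 3; (2|3)=-1, (2|3)=-1; (−1)^{0·3·1}·(-1)^3·(-1)^0 = -1.
v=11: a=11^3·(≡10), b=11^0·(≡8) mod 11; (10|11)=-1, (8|11)=-1; (−1)^{3·0·5}·(-1)^0·(-1)^3 = -1.
v=7: a=7^-1·(≡2), b=7^0·(≡4) mod 7; (2|7)=+1, (4|7)=+1; (−1)^{-1·0·3}·(+1)^0·(+1)^-1 = +1.
v=2: v_2(a)=0, v_2(b)=4; units ≡ 3, 5 (mod 8); ε·ε+αω+βω = 1·0+0·1+4·1 ≡ 0  ⇒  (a,b)_2 = +1.
(-1309, -3 / ℚ) ramifies at {3, 11, 17, ∞}: a division algebra.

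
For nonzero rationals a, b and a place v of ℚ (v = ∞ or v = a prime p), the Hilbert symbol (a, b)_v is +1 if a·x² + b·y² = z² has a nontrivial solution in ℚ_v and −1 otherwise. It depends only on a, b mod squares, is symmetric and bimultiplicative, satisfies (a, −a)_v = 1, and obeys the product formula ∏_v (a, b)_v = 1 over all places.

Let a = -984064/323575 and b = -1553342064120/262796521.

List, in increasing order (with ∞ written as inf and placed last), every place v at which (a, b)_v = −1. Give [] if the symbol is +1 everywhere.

(a, b) ≡ (-7, -41230) mod (ℚ^×)²; places V = {2, 3, 5, 7, 11, 13, 19, 29, 31, 43, ∞}.
(a,b)_43: α=-2, u≡40; β=-2, v≡39 (mod 43); (40|43)=+1, (39|43)=-1; sign (−1)^0·+1^-2·-1^-2 = +1.
(a,b)_11: α=0, u≡4; β=2, v≡9 (mod 11); (4|11)=+1, (9|11)=+1; sign (−1)^0·+1^2·+1^0 = +1.
(a,b)_∞: sgn(-7)=−, sgn(-41230)=−, so -1.
(a,b)_19: α=0, u≡12; β=1, v≡14 (mod 19); (12|19)=-1, (14|19)=-1; sign (−1)^0·-1^1·-1^0 = -1.
(a,b)_7: α=-1, u≡6; β=1, v≡4 (mod 7); (6|7)=-1, (4|7)=+1; sign (−1)^1·-1^1·+1^-1 = +1.
(a,b)_13: α=0, u≡2; β=-2, v≡11 (mod 13); (2|13)=-1, (11|13)=-1; sign (−1)^0·-1^-2·-1^0 = +1.
(a,b)_31: α=2, u≡21; β=3, v≡15 (mod 31); (21|31)=-1, (15|31)=-1; sign (−1)^0·-1^3·-1^2 = -1.
(a,b)_29: α=0, u≡1; β=-2, v≡27 (mod 29); (1|29)=+1, (27|29)=-1; sign (−1)^0·+1^-2·-1^0 = +1.
(a,b)_3: α=0, u≡2; β=4, v≡2 (mod 3); (2|3)=-1, (2|3)=-1; sign (−1)^0·-1^4·-1^0 = +1.
(a,b)_5: α=-2, u≡2; β=1, v≡1 (mod 5); (2|5)=-1, (1|5)=+1; sign (−1)^0·-1^1·+1^-2 = -1.
(a,b)_2: α=10, β=3; u≡1, v≡1 (mod 8); ε(u)ε(v)=0·0, αω(v)=10·0, βω(u)=3·0; sum ≡ 0  ⇒  +1.
(-7, -41230 / ℚ) ramifies at {5, 19, 31, ∞}: a division algebra.

[5, 19, 31, inf]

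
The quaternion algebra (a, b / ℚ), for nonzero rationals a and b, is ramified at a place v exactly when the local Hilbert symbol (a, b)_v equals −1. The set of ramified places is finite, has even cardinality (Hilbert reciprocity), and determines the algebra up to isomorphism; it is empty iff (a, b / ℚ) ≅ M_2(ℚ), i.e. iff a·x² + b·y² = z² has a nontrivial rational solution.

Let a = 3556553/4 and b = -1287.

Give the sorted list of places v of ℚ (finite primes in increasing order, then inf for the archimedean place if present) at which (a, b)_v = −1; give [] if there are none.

[13, 17]

(a, b) ≡ (29393, -143) mod (ℚ^×)²; places V = {2, 3, 7, 11, 13, 17, 19, ∞}.
(a,b)_2: α=-2, β=0; u≡1, v≡1 (mod 8); ε(u)ε(v)=0·0, αω(v)=-2·0, βω(u)=0·0; sum ≡ 0  ⇒  +1.
(a,b)_7: α=1, u≡3; β=0, v≡1 (mod 7); (3|7)=-1, (1|7)=+1; sign (−1)^0·-1^0·+1^1 = +1.
(a,b)_19: α=1, u≡14; β=0, v≡5 (mod 19); (14|19)=-1, (5|19)=+1; sign (−1)^0·-1^0·+1^1 = +1.
(a,b)_13: α=1, u≡12; β=1, v≡5 (mod 13); (12|13)=+1, (5|13)=-1; sign (−1)^0·+1^1·-1^1 = -1.
(a,b)_11: α=2, u≡3; β=1, v≡4 (mod 11); (3|11)=+1, (4|11)=+1; sign (−1)^0·+1^1·+1^2 = +1.
(a,b)_3: α=0, u≡2; β=2, v≡1 (mod 3); (2|3)=-1, (1|3)=+1; sign (−1)^0·-1^2·+1^0 = +1.
(a,b)_∞: sgn(29393)=+, sgn(-143)=−, so +1.
(a,b)_17: α=1, u≡6; β=0, v≡5 (mod 17); (6|17)=-1, (5|17)=-1; sign (−1)^0·-1^0·-1^1 = -1.
|Ram(29393, -143)| = 2, even; anisotropic at {13, 17}.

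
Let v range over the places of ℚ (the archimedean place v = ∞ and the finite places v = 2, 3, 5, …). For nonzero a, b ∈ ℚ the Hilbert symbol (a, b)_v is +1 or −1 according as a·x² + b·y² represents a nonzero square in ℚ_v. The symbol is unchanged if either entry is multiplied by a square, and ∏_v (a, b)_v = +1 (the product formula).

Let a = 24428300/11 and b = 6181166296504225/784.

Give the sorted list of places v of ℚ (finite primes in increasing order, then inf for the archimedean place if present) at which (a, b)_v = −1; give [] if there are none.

[13, 43]

(a, b) ≡ (2687113, 9569521) mod (ℚ^×)²; places V = {2, 5, 7, 11, 13, 17, 19, 23, 43, 53, ∞}.
(a,b)_43: α=1, u≡22; β=1, v≡26 (mod 43); (22|43)=-1, (26|43)=-1; sign (−1)^1·-1^1·-1^1 = -1.
(a,b)_23: α=1, u≡11; β=2, v≡13 (mod 23); (11|23)=-1, (13|23)=+1; sign (−1)^0·-1^2·+1^1 = +1.
(a,b)_∞: sgn(2687113)=+, sgn(9569521)=+, so +1.
(a,b)_53: α=0, u≡16; β=1, v≡39 (mod 53); (16|53)=+1, (39|53)=-1; sign (−1)^0·+1^1·-1^0 = +1.
(a,b)_19: α=1, u≡18; β=1, v≡4 (mod 19); (18|19)=-1, (4|19)=+1; sign (−1)^1·-1^1·+1^1 = +1.
(a,b)_5: α=2, u≡2; β=2, v≡1 (mod 5); (2|5)=-1, (1|5)=+1; sign (−1)^0·-1^2·+1^2 = +1.
(a,b)_13: α=1, u≡12; β=3, v≡2 (mod 13); (12|13)=+1, (2|13)=-1; sign (−1)^0·+1^3·-1^1 = -1.
(a,b)_11: α=-1, u≡6; β=0, v≡5 (mod 11); (6|11)=-1, (5|11)=+1; sign (−1)^0·-1^0·+1^-1 = +1.
(a,b)_17: α=0, u≡9; β=3, v≡13 (mod 17); (9|17)=+1, (13|17)=+1; sign (−1)^0·+1^3·+1^0 = +1.
(a,b)_7: α=0, u≡2; β=-2, v≡6 (mod 7); (2|7)=+1, (6|7)=-1; sign (−1)^0·+1^-2·-1^0 = +1.
(a,b)_2: α=2, β=-4; u≡1, v≡1 (mod 8); ε(u)ε(v)=0·0, αω(v)=2·0, βω(u)=-4·0; sum ≡ 0  ⇒  +1.
|Ram(2687113, 9569521)| = 2, even; anisotropic at {13, 43}.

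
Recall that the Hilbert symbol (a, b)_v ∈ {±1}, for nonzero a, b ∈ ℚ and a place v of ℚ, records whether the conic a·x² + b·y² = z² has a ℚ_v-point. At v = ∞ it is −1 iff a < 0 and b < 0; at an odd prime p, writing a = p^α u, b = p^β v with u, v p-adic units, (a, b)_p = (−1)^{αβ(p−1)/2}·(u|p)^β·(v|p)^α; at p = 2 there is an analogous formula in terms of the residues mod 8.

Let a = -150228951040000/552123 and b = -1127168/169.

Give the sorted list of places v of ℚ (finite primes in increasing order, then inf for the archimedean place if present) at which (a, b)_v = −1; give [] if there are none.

[7, 17, 37, inf]

Mod squares: a ≡ -777, b ≡ -4403. Check v ∈ {∞, 2, 3, 5, 7, 11, 13, 17, 37}.
v=∞: -777 < 0 and -4403 < 0  ⇒  (a,b)_∞ = -1.
v=17: a=17^2·(≡5), b=17^1·(≡4) mod 17; (5|17)=-1, (4|17)=+1; (−1)^{2·1·8}·(-1)^1·(+1)^2 = -1.
v=37: a=37^1·(≡16), b=37^1·(≡17) mod 37; (16|37)=+1, (17|37)=-1; (−1)^{1·1·18}·(+1)^1·(-1)^1 = -1.
v=2: v_2(a)=16, v_2(b)=8; units ≡ 7, 5 (mod 8); ε·ε+αω+βω = 1·0+16·1+8·0 ≡ 0  ⇒  (a,b)_2 = +1.
v=13: a=13^-2·(≡3), b=13^-2·(≡10) mod 13; (3|13)=+1, (10|13)=+1; (−1)^{-2·-2·6}·(+1)^-2·(+1)^-2 = +1.
v=11: a=11^-2·(≡4), b=11^0·(≡6) mod 11; (4|11)=+1, (6|11)=-1; (−1)^{-2·0·5}·(+1)^0·(-1)^-2 = +1.
v=5: a=5^4·(≡2), b=5^0·(≡3) mod 5; (2|5)=-1, (3|5)=-1; (−1)^{4·0·2}·(-1)^0·(-1)^4 = +1.
v=7: a=7^3·(≡1), b=7^1·(≡4) mod 7; (1|7)=+1, (4|7)=+1; (−1)^{3·1·3}·(+1)^1·(+1)^3 = -1.
v=3: a=3^-3·(≡2), b=3^0·(≡1) mod 3; (2|3)=-1, (1|3)=+1; (−1)^{-3·0·1}·(-1)^0·(+1)^-3 = +1.
|Ram(-777, -4403)| = 4, even; anisotropic at {7, 17, 37, ∞}.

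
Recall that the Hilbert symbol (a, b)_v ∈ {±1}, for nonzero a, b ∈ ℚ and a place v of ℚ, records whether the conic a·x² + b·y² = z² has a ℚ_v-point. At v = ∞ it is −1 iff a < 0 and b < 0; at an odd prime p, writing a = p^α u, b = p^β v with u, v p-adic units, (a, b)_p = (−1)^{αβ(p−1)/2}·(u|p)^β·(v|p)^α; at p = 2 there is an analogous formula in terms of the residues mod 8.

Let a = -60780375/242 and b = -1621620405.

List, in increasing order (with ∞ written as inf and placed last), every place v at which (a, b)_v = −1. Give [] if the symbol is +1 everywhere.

Mod squares: a ≡ -6670, b ≡ -5. Check v ∈ {∞, 2, 3, 5, 11, 23, 29}.
v=2: v_2(a)=-1, v_2(b)=0; units ≡ 1, 3 (mod 8); ε·ε+αω+βω = 0·1+-1·1+0·0 ≡ 1  ⇒  (a,b)_2 = -1.
v=5: a=5^3·(≡1), b=5^1·(≡4) mod 5; (1|5)=+1, (4|5)=+1; (−1)^{3·1·2}·(+1)^1·(+1)^3 = +1.
v=11: a=11^-2·(≡2), b=11^0·(≡2) mod 11; (2|11)=-1, (2|11)=-1; (−1)^{-2·0·5}·(-1)^0·(-1)^-2 = +1.
v=∞: -6670 < 0 and -5 < 0  ⇒  (a,b)_∞ = -1.
v=3: a=3^6·(≡2), b=3^6·(≡1) mod 3; (2|3)=-1, (1|3)=+1; (−1)^{6·6·1}·(-1)^6·(+1)^6 = +1.
v=23: a=23^1·(≡12), b=23^2·(≡18) mod 23; (12|23)=+1, (18|23)=+1; (−1)^{1·2·11}·(+1)^2·(+1)^1 = +1.
v=29: a=29^1·(≡10), b=29^2·(≡5) mod 29; (10|29)=-1, (5|29)=+1; (−1)^{1·2·14}·(-1)^2·(+1)^1 = +1.
|Ram(-6670, -5)| = 2, even; anisotropic at {2, ∞}.

[2, inf]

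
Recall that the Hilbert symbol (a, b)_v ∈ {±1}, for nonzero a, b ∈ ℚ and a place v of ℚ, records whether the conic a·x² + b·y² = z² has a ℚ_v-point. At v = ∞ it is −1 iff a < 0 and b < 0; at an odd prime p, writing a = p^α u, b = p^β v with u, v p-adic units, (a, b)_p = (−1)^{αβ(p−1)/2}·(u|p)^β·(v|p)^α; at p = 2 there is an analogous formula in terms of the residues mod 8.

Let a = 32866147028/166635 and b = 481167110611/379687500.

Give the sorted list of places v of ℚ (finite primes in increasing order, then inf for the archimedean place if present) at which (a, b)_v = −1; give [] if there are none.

Mod squares: a ≡ 95095, b ≡ 57. Check v ∈ {∞, 2, 3, 5, 7, 11, 13, 17, 19, 23, 37, 47}.
v=19: a=19^1·(≡2), b=19^1·(≡12) mod 19; (2|19)=-1, (12|19)=-1; (−1)^{1·1·9}·(-1)^1·(-1)^1 = -1.
v=47: a=47^2·(≡8), b=47^0·(≡45) mod 47; (8|47)=+1, (45|47)=-1; (−1)^{2·0·23}·(+1)^0·(-1)^2 = +1.
v=13: a=13^1·(≡10), b=13^0·(≡7) mod 13; (10|13)=+1, (7|13)=-1; (−1)^{1·0·6}·(+1)^0·(-1)^1 = -1.
v=3: a=3^-2·(≡1), b=3^-5·(≡1) mod 3; (1|3)=+1, (1|3)=+1; (−1)^{-2·-5·1}·(+1)^-5·(+1)^-2 = +1.
v=37: a=37^2·(≡20), b=37^2·(≡8) mod 37; (20|37)=-1, (8|37)=-1; (−1)^{2·2·18}·(-1)^2·(-1)^2 = +1.
v=11: a=11^1·(≡6), b=11^2·(≡2) mod 11; (6|11)=-1, (2|11)=-1; (−1)^{1·2·5}·(-1)^2·(-1)^1 = -1.
v=23: a=23^-2·(≡9), b=23^2·(≡7) mod 23; (9|23)=+1, (7|23)=-1; (−1)^{-2·2·11}·(+1)^2·(-1)^-2 = +1.
v=7: a=7^-1·(≡3), b=7^0·(≡4) mod 7; (3|7)=-1, (4|7)=+1; (−1)^{-1·0·3}·(-1)^0·(+1)^-1 = +1.
v=17: a=17^0·(≡6), b=17^2·(≡10) mod 17; (6|17)=-1, (10|17)=-1; (−1)^{0·2·8}·(-1)^2·(-1)^0 = +1.
v=5: a=5^-1·(≡4), b=5^-8·(≡3) mod 5; (4|5)=+1, (3|5)=-1; (−1)^{-1·-8·2}·(+1)^-8·(-1)^-1 = -1.
v=2: v_2(a)=2, v_2(b)=-2; units ≡ 7, 1 (mod 8); ε·ε+αω+βω = 1·0+2·0+-2·0 ≡ 0  ⇒  (a,b)_2 = +1.
v=∞: 95095 > 0 and 57 > 0  ⇒  (a,b)_∞ = +1.
|Ram(95095, 57)| = 4, even; anisotropic at {5, 11, 13, 19}.

[5, 11, 13, 19]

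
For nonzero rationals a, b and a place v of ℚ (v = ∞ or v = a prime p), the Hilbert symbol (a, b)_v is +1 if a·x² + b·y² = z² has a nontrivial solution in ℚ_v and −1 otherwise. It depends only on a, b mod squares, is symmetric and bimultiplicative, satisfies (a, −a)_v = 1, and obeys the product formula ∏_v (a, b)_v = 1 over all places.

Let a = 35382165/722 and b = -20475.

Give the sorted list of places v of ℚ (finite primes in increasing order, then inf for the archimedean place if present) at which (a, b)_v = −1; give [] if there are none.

[2, 3]

(a, b) ≡ (2730, -91) mod (ℚ^×)²; places V = {2, 3, 5, 7, 13, 19, 23, ∞}.
(a,b)_3: α=1, u≡1; β=2, v≡2 (mod 3); (1|3)=+1, (2|3)=-1; sign (−1)^0·+1^2·-1^1 = -1.
(a,b)_5: α=1, u≡4; β=2, v≡1 (mod 5); (4|5)=+1, (1|5)=+1; sign (−1)^0·+1^2·+1^1 = +1.
(a,b)_2: α=-1, β=0; u≡5, v≡5 (mod 8); ε(u)ε(v)=0·0, αω(v)=-1·1, βω(u)=0·1; sum ≡ 1  ⇒  -1.
(a,b)_19: α=-2, u≡2; β=0, v≡7 (mod 19); (2|19)=-1, (7|19)=+1; sign (−1)^0·-1^0·+1^-2 = +1.
(a,b)_23: α=2, u≡18; β=0, v≡18 (mod 23); (18|23)=+1, (18|23)=+1; sign (−1)^0·+1^0·+1^2 = +1.
(a,b)_13: α=1, u≡11; β=1, v≡11 (mod 13); (11|13)=-1, (11|13)=-1; sign (−1)^0·-1^1·-1^1 = +1.
(a,b)_∞: sgn(2730)=+, sgn(-91)=−, so +1.
(a,b)_7: α=3, u≡3; β=1, v≡1 (mod 7); (3|7)=-1, (1|7)=+1; sign (−1)^1·-1^1·+1^3 = +1.
|Ram(2730, -91)| = 2, even; anisotropic at {2, 3}.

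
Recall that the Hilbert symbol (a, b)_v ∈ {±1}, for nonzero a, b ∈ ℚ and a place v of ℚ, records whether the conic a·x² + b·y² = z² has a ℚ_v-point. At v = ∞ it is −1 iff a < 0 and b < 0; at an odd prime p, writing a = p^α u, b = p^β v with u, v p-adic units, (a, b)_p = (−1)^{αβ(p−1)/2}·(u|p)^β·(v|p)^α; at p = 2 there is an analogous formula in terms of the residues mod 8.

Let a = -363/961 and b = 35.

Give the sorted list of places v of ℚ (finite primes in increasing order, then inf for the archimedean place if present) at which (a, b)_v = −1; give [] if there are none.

[3, 5]

Mod squares: a ≡ -3, b ≡ 35. Check v ∈ {∞, 2, 3, 5, 7, 11, 31}.
v=5: a=5^0·(≡2), b=5^1·(≡2) mod 5; (2|5)=-1, (2|5)=-1; (−1)^{0·1·2}·(-1)^1·(-1)^0 = -1.
v=31: a=31^-2·(≡9), b=31^0·(≡4) mod 31; (9|31)=+1, (4|31)=+1; (−1)^{-2·0·15}·(+1)^0·(+1)^-2 = +1.
v=3: a=3^1·(≡2), b=3^0·(≡2) mod 3; (2|3)=-1, (2|3)=-1; (−1)^{1·0·1}·(-1)^0·(-1)^1 = -1.
v=11: a=11^2·(≡2), b=11^0·(≡2) mod 11; (2|11)=-1, (2|11)=-1; (−1)^{2·0·5}·(-1)^0·(-1)^2 = +1.
v=2: v_2(a)=0, v_2(b)=0; units ≡ 5, 3 (mod 8); ε·ε+αω+βω = 0·1+0·1+0·1 ≡ 0  ⇒  (a,b)_2 = +1.
v=7: a=7^0·(≡4), b=7^1·(≡5) mod 7; (4|7)=+1, (5|7)=-1; (−1)^{0·1·3}·(+1)^1·(-1)^0 = +1.
v=∞: -3 < 0 and 35 > 0  ⇒  (a,b)_∞ = +1.
|Ram(-3, 35)| = 2, even; anisotropic at {3, 5}.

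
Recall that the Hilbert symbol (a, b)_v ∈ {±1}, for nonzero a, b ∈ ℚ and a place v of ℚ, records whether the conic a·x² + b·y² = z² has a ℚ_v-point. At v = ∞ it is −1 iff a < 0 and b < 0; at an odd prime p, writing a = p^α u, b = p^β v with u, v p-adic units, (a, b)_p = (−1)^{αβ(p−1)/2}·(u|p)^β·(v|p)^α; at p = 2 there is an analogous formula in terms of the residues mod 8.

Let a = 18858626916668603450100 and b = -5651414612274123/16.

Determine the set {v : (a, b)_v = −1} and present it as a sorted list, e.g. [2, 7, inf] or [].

Mod squares: a ≡ 7327749, b ≡ -3. Check v ∈ {∞, 2, 3, 5, 7, 11, 13, 19, 29, 31}.
v=7: a=7^0·(≡1), b=7^2·(≡2) mod 7; (1|7)=+1, (2|7)=+1; (−1)^{0·2·3}·(+1)^2·(+1)^0 = +1.
v=∞: 7327749 > 0 and -3 < 0  ⇒  (a,b)_∞ = +1.
v=13: a=13^1·(≡8), b=13^0·(≡3) mod 13; (8|13)=-1, (3|13)=+1; (−1)^{1·0·6}·(-1)^0·(+1)^1 = +1.
v=3: a=3^7·(≡1), b=3^3·(≡2) mod 3; (1|3)=+1, (2|3)=-1; (−1)^{7·3·1}·(+1)^3·(-1)^7 = +1.
v=2: v_2(a)=2, v_2(b)=-4; units ≡ 5, 5 (mod 8); ε·ε+αω+βω = 0·0+2·1+-4·1 ≡ 0  ⇒  (a,b)_2 = +1.
v=11: a=11^3·(≡10), b=11^4·(≡2) mod 11; (10|11)=-1, (2|11)=-1; (−1)^{3·4·5}·(-1)^4·(-1)^3 = -1.
v=19: a=19^3·(≡17), b=19^2·(≡7) mod 19; (17|19)=+1, (7|19)=+1; (−1)^{3·2·9}·(+1)^2·(+1)^3 = +1.
v=5: a=5^2·(≡4), b=5^0·(≡2) mod 5; (4|5)=+1, (2|5)=-1; (−1)^{2·0·2}·(+1)^0·(-1)^2 = +1.
v=31: a=31^3·(≡19), b=31^2·(≡16) mod 31; (19|31)=+1, (16|31)=+1; (−1)^{3·2·15}·(+1)^2·(+1)^3 = +1.
v=29: a=29^3·(≡24), b=29^2·(≡2) mod 29; (24|29)=+1, (2|29)=-1; (−1)^{3·2·14}·(+1)^2·(-1)^3 = -1.
(7327749, -3 / ℚ) ramifies at {11, 29}: a division algebra.

[11, 29]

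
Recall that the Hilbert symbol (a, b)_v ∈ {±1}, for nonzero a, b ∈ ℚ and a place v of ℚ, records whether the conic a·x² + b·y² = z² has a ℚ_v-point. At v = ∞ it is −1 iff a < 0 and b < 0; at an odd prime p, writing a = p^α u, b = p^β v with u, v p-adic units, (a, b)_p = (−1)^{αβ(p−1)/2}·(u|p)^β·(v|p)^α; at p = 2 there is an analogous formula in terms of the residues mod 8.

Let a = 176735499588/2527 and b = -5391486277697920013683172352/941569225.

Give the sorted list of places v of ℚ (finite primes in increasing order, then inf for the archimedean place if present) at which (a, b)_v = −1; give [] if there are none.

[2, 3, 7, 29]

Mod squares: a ≡ 7511, b ≡ -2697. Check v ∈ {∞, 2, 3, 5, 7, 17, 19, 23, 29, 31, 37}.
v=17: a=17^0·(≡11), b=17^-2·(≡12) mod 17; (11|17)=-1, (12|17)=-1; (−1)^{0·-2·8}·(-1)^-2·(-1)^0 = +1.
v=19: a=19^-2·(≡1), b=19^-4·(≡4) mod 19; (1|19)=+1, (4|19)=+1; (−1)^{-2·-4·9}·(+1)^-4·(+1)^-2 = +1.
v=2: v_2(a)=2, v_2(b)=10; units ≡ 7, 7 (mod 8); ε·ε+αω+βω = 1·1+2·0+10·0 ≡ 1  ⇒  (a,b)_2 = -1.
v=23: a=23^2·(≡4), b=23^4·(≡20) mod 23; (4|23)=+1, (20|23)=-1; (−1)^{2·4·11}·(+1)^4·(-1)^2 = +1.
v=29: a=29^1·(≡19), b=29^3·(≡9) mod 29; (19|29)=-1, (9|29)=+1; (−1)^{1·3·14}·(-1)^3·(+1)^1 = -1.
v=5: a=5^0·(≡4), b=5^-2·(≡2) mod 5; (4|5)=+1, (2|5)=-1; (−1)^{0·-2·2}·(+1)^-2·(-1)^0 = +1.
v=37: a=37^1·(≡2), b=37^2·(≡30) mod 37; (2|37)=-1, (30|37)=+1; (−1)^{1·2·18}·(-1)^2·(+1)^1 = +1.
v=7: a=7^-1·(≡1), b=7^0·(≡5) mod 7; (1|7)=+1, (5|7)=-1; (−1)^{-1·0·3}·(+1)^0·(-1)^-1 = -1.
v=3: a=3^4·(≡2), b=3^9·(≡1) mod 3; (2|3)=-1, (1|3)=+1; (−1)^{4·9·1}·(-1)^9·(+1)^4 = -1.
v=31: a=31^2·(≡10), b=31^5·(≡12) mod 31; (10|31)=+1, (12|31)=-1; (−1)^{2·5·15}·(+1)^5·(-1)^2 = +1.
v=∞: 7511 > 0 and -2697 < 0  ⇒  (a,b)_∞ = +1.
(7511, -2697 / ℚ) ramifies at {2, 3, 7, 29}: a division algebra.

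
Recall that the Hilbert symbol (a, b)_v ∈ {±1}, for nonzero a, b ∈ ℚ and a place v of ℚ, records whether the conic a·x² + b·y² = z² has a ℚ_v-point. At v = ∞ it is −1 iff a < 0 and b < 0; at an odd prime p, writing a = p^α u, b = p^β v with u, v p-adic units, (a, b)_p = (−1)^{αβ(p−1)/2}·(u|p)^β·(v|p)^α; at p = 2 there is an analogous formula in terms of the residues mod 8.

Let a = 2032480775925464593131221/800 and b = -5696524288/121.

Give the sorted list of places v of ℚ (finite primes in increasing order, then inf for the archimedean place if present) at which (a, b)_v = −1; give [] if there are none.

Mod squares: a ≡ 703018, b ≡ -1390753. Check v ∈ {∞, 2, 5, 7, 11, 13, 17, 19, 23, 29, 31}.
v=7: a=7^4·(≡4), b=7^1·(≡1) mod 7; (4|7)=+1, (1|7)=+1; (−1)^{4·1·3}·(+1)^1·(+1)^4 = +1.
v=29: a=29^3·(≡12), b=29^1·(≡1) mod 29; (12|29)=-1, (1|29)=+1; (−1)^{3·1·14}·(-1)^1·(+1)^3 = -1.
v=5: a=5^-2·(≡3), b=5^0·(≡2) mod 5; (3|5)=-1, (2|5)=-1; (−1)^{-2·0·2}·(-1)^0·(-1)^-2 = +1.
v=∞: 703018 > 0 and -1390753 < 0  ⇒  (a,b)_∞ = +1.
v=2: v_2(a)=-5, v_2(b)=12; units ≡ 5, 7 (mod 8); ε·ε+αω+βω = 0·1+-5·0+12·1 ≡ 0  ⇒  (a,b)_2 = +1.
v=13: a=13^4·(≡4), b=13^1·(≡12) mod 13; (4|13)=+1, (12|13)=+1; (−1)^{4·1·6}·(+1)^1·(+1)^4 = +1.
v=31: a=31^3·(≡12), b=31^1·(≡8) mod 31; (12|31)=-1, (8|31)=+1; (−1)^{3·1·15}·(-1)^1·(+1)^3 = +1.
v=19: a=19^2·(≡18), b=19^0·(≡6) mod 19; (18|19)=-1, (6|19)=+1; (−1)^{2·0·9}·(-1)^0·(+1)^2 = +1.
v=23: a=23^1·(≡5), b=23^0·(≡19) mod 23; (5|23)=-1, (19|23)=-1; (−1)^{1·0·11}·(-1)^0·(-1)^1 = -1.
v=17: a=17^3·(≡14), b=17^1·(≡11) mod 17; (14|17)=-1, (11|17)=-1; (−1)^{3·1·8}·(-1)^1·(-1)^3 = +1.
v=11: a=11^0·(≡2), b=11^-2·(≡7) mod 11; (2|11)=-1, (7|11)=-1; (−1)^{0·-2·5}·(-1)^-2·(-1)^0 = +1.
Ram(703018, -1390753) = {23, 29}; no ℚ_23-point on the conic.

[23, 29]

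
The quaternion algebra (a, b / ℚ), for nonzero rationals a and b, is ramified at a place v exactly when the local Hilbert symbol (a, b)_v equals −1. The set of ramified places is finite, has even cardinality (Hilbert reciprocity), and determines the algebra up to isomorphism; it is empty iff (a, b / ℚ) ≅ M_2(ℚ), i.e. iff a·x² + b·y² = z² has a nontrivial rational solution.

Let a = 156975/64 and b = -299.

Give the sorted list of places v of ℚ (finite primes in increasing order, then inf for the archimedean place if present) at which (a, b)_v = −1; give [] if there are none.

[13, 23]

(a, b) ≡ (6279, -299) mod (ℚ^×)²; places V = {2, 3, 5, 7, 13, 23, ∞}.
(a,b)_13: α=1, u≡2; β=1, v≡3 (mod 13); (2|13)=-1, (3|13)=+1; sign (−1)^0·-1^1·+1^1 = -1.
(a,b)_5: α=2, u≡1; β=0, v≡1 (mod 5); (1|5)=+1, (1|5)=+1; sign (−1)^0·+1^0·+1^2 = +1.
(a,b)_23: α=1, u≡15; β=1, v≡10 (mod 23); (15|23)=-1, (10|23)=-1; sign (−1)^1·-1^1·-1^1 = -1.
(a,b)_3: α=1, u≡2; β=0, v≡1 (mod 3); (2|3)=-1, (1|3)=+1; sign (−1)^0·-1^0·+1^1 = +1.
(a,b)_∞: sgn(6279)=+, sgn(-299)=−, so +1.
(a,b)_7: α=1, u≡4; β=0, v≡2 (mod 7); (4|7)=+1, (2|7)=+1; sign (−1)^0·+1^0·+1^1 = +1.
(a,b)_2: α=-6, β=0; u≡7, v≡5 (mod 8); ε(u)ε(v)=1·0, αω(v)=-6·1, βω(u)=0·0; sum ≡ 0  ⇒  +1.
(6279, -299 / ℚ) ramifies at {13, 23}: a division algebra.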